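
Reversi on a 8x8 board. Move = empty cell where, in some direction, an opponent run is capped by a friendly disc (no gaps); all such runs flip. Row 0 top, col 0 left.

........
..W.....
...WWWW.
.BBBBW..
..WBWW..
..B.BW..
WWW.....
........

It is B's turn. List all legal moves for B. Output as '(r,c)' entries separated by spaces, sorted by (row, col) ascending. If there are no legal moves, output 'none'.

Answer: (0,1) (1,3) (1,4) (1,5) (1,6) (3,6) (4,1) (4,6) (5,1) (5,3) (5,6) (6,6) (7,0) (7,2)

Derivation:
(0,1): flips 2 -> legal
(0,2): no bracket -> illegal
(0,3): no bracket -> illegal
(1,1): no bracket -> illegal
(1,3): flips 1 -> legal
(1,4): flips 2 -> legal
(1,5): flips 1 -> legal
(1,6): flips 1 -> legal
(1,7): no bracket -> illegal
(2,1): no bracket -> illegal
(2,2): no bracket -> illegal
(2,7): no bracket -> illegal
(3,6): flips 2 -> legal
(3,7): no bracket -> illegal
(4,1): flips 1 -> legal
(4,6): flips 2 -> legal
(5,0): no bracket -> illegal
(5,1): flips 1 -> legal
(5,3): flips 1 -> legal
(5,6): flips 2 -> legal
(6,3): no bracket -> illegal
(6,4): no bracket -> illegal
(6,5): no bracket -> illegal
(6,6): flips 2 -> legal
(7,0): flips 1 -> legal
(7,1): no bracket -> illegal
(7,2): flips 1 -> legal
(7,3): no bracket -> illegal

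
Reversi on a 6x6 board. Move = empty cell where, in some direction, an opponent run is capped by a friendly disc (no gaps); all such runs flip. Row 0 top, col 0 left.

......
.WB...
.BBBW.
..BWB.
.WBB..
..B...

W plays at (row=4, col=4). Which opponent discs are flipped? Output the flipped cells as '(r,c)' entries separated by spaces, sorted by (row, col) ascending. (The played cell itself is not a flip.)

Dir NW: first cell 'W' (not opp) -> no flip
Dir N: opp run (3,4) capped by W -> flip
Dir NE: first cell '.' (not opp) -> no flip
Dir W: opp run (4,3) (4,2) capped by W -> flip
Dir E: first cell '.' (not opp) -> no flip
Dir SW: first cell '.' (not opp) -> no flip
Dir S: first cell '.' (not opp) -> no flip
Dir SE: first cell '.' (not opp) -> no flip

Answer: (3,4) (4,2) (4,3)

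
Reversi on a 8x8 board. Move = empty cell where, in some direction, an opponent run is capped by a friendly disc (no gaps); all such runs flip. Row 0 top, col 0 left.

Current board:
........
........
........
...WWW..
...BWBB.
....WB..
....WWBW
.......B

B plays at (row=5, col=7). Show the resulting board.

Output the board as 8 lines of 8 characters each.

Answer: ........
........
........
...WWW..
...BWBB.
....WB.B
....WWBB
.......B

Derivation:
Place B at (5,7); scan 8 dirs for brackets.
Dir NW: first cell 'B' (not opp) -> no flip
Dir N: first cell '.' (not opp) -> no flip
Dir NE: edge -> no flip
Dir W: first cell '.' (not opp) -> no flip
Dir E: edge -> no flip
Dir SW: first cell 'B' (not opp) -> no flip
Dir S: opp run (6,7) capped by B -> flip
Dir SE: edge -> no flip
All flips: (6,7)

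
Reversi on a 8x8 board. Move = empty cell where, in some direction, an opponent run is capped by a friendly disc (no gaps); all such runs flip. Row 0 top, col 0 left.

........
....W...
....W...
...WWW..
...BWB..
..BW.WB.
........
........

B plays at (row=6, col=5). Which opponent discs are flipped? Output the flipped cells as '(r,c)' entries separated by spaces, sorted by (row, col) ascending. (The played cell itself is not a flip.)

Dir NW: first cell '.' (not opp) -> no flip
Dir N: opp run (5,5) capped by B -> flip
Dir NE: first cell 'B' (not opp) -> no flip
Dir W: first cell '.' (not opp) -> no flip
Dir E: first cell '.' (not opp) -> no flip
Dir SW: first cell '.' (not opp) -> no flip
Dir S: first cell '.' (not opp) -> no flip
Dir SE: first cell '.' (not opp) -> no flip

Answer: (5,5)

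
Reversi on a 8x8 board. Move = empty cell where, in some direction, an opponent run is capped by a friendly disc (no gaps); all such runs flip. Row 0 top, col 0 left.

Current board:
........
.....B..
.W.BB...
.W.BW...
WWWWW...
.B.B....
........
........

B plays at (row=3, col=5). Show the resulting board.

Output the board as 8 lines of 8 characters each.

Place B at (3,5); scan 8 dirs for brackets.
Dir NW: first cell 'B' (not opp) -> no flip
Dir N: first cell '.' (not opp) -> no flip
Dir NE: first cell '.' (not opp) -> no flip
Dir W: opp run (3,4) capped by B -> flip
Dir E: first cell '.' (not opp) -> no flip
Dir SW: opp run (4,4) capped by B -> flip
Dir S: first cell '.' (not opp) -> no flip
Dir SE: first cell '.' (not opp) -> no flip
All flips: (3,4) (4,4)

Answer: ........
.....B..
.W.BB...
.W.BBB..
WWWWB...
.B.B....
........
........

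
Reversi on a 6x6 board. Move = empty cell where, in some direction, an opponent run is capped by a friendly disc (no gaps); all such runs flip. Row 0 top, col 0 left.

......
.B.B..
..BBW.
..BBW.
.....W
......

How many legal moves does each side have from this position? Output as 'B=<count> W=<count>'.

-- B to move --
(1,4): no bracket -> illegal
(1,5): flips 1 -> legal
(2,5): flips 1 -> legal
(3,5): flips 2 -> legal
(4,3): no bracket -> illegal
(4,4): no bracket -> illegal
(5,4): no bracket -> illegal
(5,5): no bracket -> illegal
B mobility = 3
-- W to move --
(0,0): no bracket -> illegal
(0,1): no bracket -> illegal
(0,2): flips 1 -> legal
(0,3): no bracket -> illegal
(0,4): no bracket -> illegal
(1,0): no bracket -> illegal
(1,2): flips 1 -> legal
(1,4): no bracket -> illegal
(2,0): no bracket -> illegal
(2,1): flips 2 -> legal
(3,1): flips 2 -> legal
(4,1): no bracket -> illegal
(4,2): flips 1 -> legal
(4,3): no bracket -> illegal
(4,4): no bracket -> illegal
W mobility = 5

Answer: B=3 W=5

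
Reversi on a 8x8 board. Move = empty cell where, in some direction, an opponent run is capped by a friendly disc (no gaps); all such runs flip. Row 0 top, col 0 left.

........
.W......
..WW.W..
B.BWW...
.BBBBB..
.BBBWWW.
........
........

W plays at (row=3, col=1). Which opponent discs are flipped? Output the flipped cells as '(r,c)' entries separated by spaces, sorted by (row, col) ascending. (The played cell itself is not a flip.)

Answer: (3,2)

Derivation:
Dir NW: first cell '.' (not opp) -> no flip
Dir N: first cell '.' (not opp) -> no flip
Dir NE: first cell 'W' (not opp) -> no flip
Dir W: opp run (3,0), next=edge -> no flip
Dir E: opp run (3,2) capped by W -> flip
Dir SW: first cell '.' (not opp) -> no flip
Dir S: opp run (4,1) (5,1), next='.' -> no flip
Dir SE: opp run (4,2) (5,3), next='.' -> no flip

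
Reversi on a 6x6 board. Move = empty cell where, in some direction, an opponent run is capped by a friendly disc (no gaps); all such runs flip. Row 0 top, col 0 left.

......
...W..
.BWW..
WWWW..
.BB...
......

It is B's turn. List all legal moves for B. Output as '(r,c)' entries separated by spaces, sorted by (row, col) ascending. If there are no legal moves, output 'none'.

(0,2): no bracket -> illegal
(0,3): no bracket -> illegal
(0,4): no bracket -> illegal
(1,1): no bracket -> illegal
(1,2): flips 2 -> legal
(1,4): flips 2 -> legal
(2,0): flips 1 -> legal
(2,4): flips 3 -> legal
(3,4): no bracket -> illegal
(4,0): no bracket -> illegal
(4,3): flips 1 -> legal
(4,4): no bracket -> illegal

Answer: (1,2) (1,4) (2,0) (2,4) (4,3)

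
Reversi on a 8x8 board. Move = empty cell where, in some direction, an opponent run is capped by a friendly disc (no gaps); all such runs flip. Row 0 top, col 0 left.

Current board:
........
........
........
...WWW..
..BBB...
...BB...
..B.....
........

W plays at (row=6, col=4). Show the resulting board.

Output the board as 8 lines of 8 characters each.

Answer: ........
........
........
...WWW..
..BBW...
...BW...
..B.W...
........

Derivation:
Place W at (6,4); scan 8 dirs for brackets.
Dir NW: opp run (5,3) (4,2), next='.' -> no flip
Dir N: opp run (5,4) (4,4) capped by W -> flip
Dir NE: first cell '.' (not opp) -> no flip
Dir W: first cell '.' (not opp) -> no flip
Dir E: first cell '.' (not opp) -> no flip
Dir SW: first cell '.' (not opp) -> no flip
Dir S: first cell '.' (not opp) -> no flip
Dir SE: first cell '.' (not opp) -> no flip
All flips: (4,4) (5,4)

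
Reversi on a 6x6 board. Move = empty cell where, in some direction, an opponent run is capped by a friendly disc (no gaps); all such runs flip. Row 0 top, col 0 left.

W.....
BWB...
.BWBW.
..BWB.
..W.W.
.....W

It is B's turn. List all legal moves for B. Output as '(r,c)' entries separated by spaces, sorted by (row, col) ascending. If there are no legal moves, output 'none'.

Answer: (0,1) (1,4) (2,5) (4,3) (5,2) (5,4)

Derivation:
(0,1): flips 1 -> legal
(0,2): no bracket -> illegal
(1,3): no bracket -> illegal
(1,4): flips 1 -> legal
(1,5): no bracket -> illegal
(2,0): no bracket -> illegal
(2,5): flips 1 -> legal
(3,1): no bracket -> illegal
(3,5): no bracket -> illegal
(4,1): no bracket -> illegal
(4,3): flips 1 -> legal
(4,5): no bracket -> illegal
(5,1): no bracket -> illegal
(5,2): flips 1 -> legal
(5,3): no bracket -> illegal
(5,4): flips 1 -> legal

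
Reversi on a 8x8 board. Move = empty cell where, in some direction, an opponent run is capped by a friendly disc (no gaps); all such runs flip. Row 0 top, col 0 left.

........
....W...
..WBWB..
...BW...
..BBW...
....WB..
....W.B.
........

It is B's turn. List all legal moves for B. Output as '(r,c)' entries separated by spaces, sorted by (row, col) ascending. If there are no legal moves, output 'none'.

(0,3): flips 1 -> legal
(0,4): no bracket -> illegal
(0,5): flips 1 -> legal
(1,1): flips 1 -> legal
(1,2): no bracket -> illegal
(1,3): no bracket -> illegal
(1,5): flips 1 -> legal
(2,1): flips 1 -> legal
(3,1): no bracket -> illegal
(3,2): no bracket -> illegal
(3,5): flips 1 -> legal
(4,5): flips 2 -> legal
(5,3): flips 1 -> legal
(6,3): no bracket -> illegal
(6,5): flips 1 -> legal
(7,3): flips 1 -> legal
(7,4): no bracket -> illegal
(7,5): no bracket -> illegal

Answer: (0,3) (0,5) (1,1) (1,5) (2,1) (3,5) (4,5) (5,3) (6,5) (7,3)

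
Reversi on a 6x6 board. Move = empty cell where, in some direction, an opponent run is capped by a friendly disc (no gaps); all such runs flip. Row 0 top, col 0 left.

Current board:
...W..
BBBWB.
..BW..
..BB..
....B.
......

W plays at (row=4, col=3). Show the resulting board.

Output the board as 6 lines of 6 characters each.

Answer: ...W..
BBBWB.
..BW..
..BW..
...WB.
......

Derivation:
Place W at (4,3); scan 8 dirs for brackets.
Dir NW: opp run (3,2), next='.' -> no flip
Dir N: opp run (3,3) capped by W -> flip
Dir NE: first cell '.' (not opp) -> no flip
Dir W: first cell '.' (not opp) -> no flip
Dir E: opp run (4,4), next='.' -> no flip
Dir SW: first cell '.' (not opp) -> no flip
Dir S: first cell '.' (not opp) -> no flip
Dir SE: first cell '.' (not opp) -> no flip
All flips: (3,3)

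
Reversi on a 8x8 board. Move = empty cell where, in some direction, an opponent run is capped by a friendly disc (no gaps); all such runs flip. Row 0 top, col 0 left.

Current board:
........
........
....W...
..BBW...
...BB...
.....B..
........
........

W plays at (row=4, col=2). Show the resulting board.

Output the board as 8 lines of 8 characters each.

Place W at (4,2); scan 8 dirs for brackets.
Dir NW: first cell '.' (not opp) -> no flip
Dir N: opp run (3,2), next='.' -> no flip
Dir NE: opp run (3,3) capped by W -> flip
Dir W: first cell '.' (not opp) -> no flip
Dir E: opp run (4,3) (4,4), next='.' -> no flip
Dir SW: first cell '.' (not opp) -> no flip
Dir S: first cell '.' (not opp) -> no flip
Dir SE: first cell '.' (not opp) -> no flip
All flips: (3,3)

Answer: ........
........
....W...
..BWW...
..WBB...
.....B..
........
........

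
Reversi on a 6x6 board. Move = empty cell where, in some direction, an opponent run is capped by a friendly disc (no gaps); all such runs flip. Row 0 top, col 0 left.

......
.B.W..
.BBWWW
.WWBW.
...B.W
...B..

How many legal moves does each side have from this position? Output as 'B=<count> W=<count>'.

-- B to move --
(0,2): no bracket -> illegal
(0,3): flips 2 -> legal
(0,4): flips 1 -> legal
(1,2): no bracket -> illegal
(1,4): no bracket -> illegal
(1,5): flips 1 -> legal
(2,0): no bracket -> illegal
(3,0): flips 2 -> legal
(3,5): flips 1 -> legal
(4,0): flips 1 -> legal
(4,1): flips 1 -> legal
(4,2): flips 1 -> legal
(4,4): no bracket -> illegal
(5,4): no bracket -> illegal
(5,5): no bracket -> illegal
B mobility = 8
-- W to move --
(0,0): no bracket -> illegal
(0,1): flips 2 -> legal
(0,2): no bracket -> illegal
(1,0): flips 1 -> legal
(1,2): flips 1 -> legal
(2,0): flips 2 -> legal
(3,0): no bracket -> illegal
(4,2): flips 1 -> legal
(4,4): no bracket -> illegal
(5,2): flips 1 -> legal
(5,4): flips 1 -> legal
W mobility = 7

Answer: B=8 W=7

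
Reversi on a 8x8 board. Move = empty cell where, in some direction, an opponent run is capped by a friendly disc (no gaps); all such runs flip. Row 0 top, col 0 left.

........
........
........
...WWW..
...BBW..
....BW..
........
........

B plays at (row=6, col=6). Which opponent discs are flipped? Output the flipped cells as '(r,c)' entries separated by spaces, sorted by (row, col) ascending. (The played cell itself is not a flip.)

Answer: (5,5)

Derivation:
Dir NW: opp run (5,5) capped by B -> flip
Dir N: first cell '.' (not opp) -> no flip
Dir NE: first cell '.' (not opp) -> no flip
Dir W: first cell '.' (not opp) -> no flip
Dir E: first cell '.' (not opp) -> no flip
Dir SW: first cell '.' (not opp) -> no flip
Dir S: first cell '.' (not opp) -> no flip
Dir SE: first cell '.' (not opp) -> no flip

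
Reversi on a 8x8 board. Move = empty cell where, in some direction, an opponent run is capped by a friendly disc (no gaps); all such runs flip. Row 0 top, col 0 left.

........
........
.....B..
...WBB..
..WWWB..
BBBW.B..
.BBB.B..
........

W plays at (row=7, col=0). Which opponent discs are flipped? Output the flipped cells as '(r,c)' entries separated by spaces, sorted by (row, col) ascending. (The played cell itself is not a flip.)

Answer: (5,2) (6,1)

Derivation:
Dir NW: edge -> no flip
Dir N: first cell '.' (not opp) -> no flip
Dir NE: opp run (6,1) (5,2) capped by W -> flip
Dir W: edge -> no flip
Dir E: first cell '.' (not opp) -> no flip
Dir SW: edge -> no flip
Dir S: edge -> no flip
Dir SE: edge -> no flip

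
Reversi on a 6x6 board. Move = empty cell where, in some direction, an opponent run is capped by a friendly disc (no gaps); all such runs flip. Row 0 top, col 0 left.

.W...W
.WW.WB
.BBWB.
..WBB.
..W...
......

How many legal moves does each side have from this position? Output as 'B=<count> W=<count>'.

Answer: B=9 W=9

Derivation:
-- B to move --
(0,0): flips 1 -> legal
(0,2): flips 1 -> legal
(0,3): flips 1 -> legal
(0,4): flips 1 -> legal
(1,0): no bracket -> illegal
(1,3): flips 2 -> legal
(2,0): no bracket -> illegal
(2,5): no bracket -> illegal
(3,1): flips 1 -> legal
(4,1): no bracket -> illegal
(4,3): flips 1 -> legal
(5,1): flips 1 -> legal
(5,2): flips 2 -> legal
(5,3): no bracket -> illegal
B mobility = 9
-- W to move --
(0,4): no bracket -> illegal
(1,0): flips 1 -> legal
(1,3): no bracket -> illegal
(2,0): flips 2 -> legal
(2,5): flips 2 -> legal
(3,0): flips 1 -> legal
(3,1): flips 1 -> legal
(3,5): flips 2 -> legal
(4,3): flips 1 -> legal
(4,4): flips 4 -> legal
(4,5): flips 1 -> legal
W mobility = 9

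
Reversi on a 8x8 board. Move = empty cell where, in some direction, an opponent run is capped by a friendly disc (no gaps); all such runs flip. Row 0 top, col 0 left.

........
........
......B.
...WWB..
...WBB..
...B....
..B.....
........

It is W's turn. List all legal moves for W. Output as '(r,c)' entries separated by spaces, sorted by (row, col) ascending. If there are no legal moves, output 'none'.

(1,5): no bracket -> illegal
(1,6): no bracket -> illegal
(1,7): no bracket -> illegal
(2,4): no bracket -> illegal
(2,5): no bracket -> illegal
(2,7): no bracket -> illegal
(3,6): flips 1 -> legal
(3,7): no bracket -> illegal
(4,2): no bracket -> illegal
(4,6): flips 2 -> legal
(5,1): no bracket -> illegal
(5,2): no bracket -> illegal
(5,4): flips 1 -> legal
(5,5): flips 1 -> legal
(5,6): flips 1 -> legal
(6,1): no bracket -> illegal
(6,3): flips 1 -> legal
(6,4): no bracket -> illegal
(7,1): no bracket -> illegal
(7,2): no bracket -> illegal
(7,3): no bracket -> illegal

Answer: (3,6) (4,6) (5,4) (5,5) (5,6) (6,3)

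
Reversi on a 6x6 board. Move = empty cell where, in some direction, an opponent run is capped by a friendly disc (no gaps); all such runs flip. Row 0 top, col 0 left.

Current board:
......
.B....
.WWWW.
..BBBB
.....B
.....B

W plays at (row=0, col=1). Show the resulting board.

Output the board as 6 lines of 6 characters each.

Place W at (0,1); scan 8 dirs for brackets.
Dir NW: edge -> no flip
Dir N: edge -> no flip
Dir NE: edge -> no flip
Dir W: first cell '.' (not opp) -> no flip
Dir E: first cell '.' (not opp) -> no flip
Dir SW: first cell '.' (not opp) -> no flip
Dir S: opp run (1,1) capped by W -> flip
Dir SE: first cell '.' (not opp) -> no flip
All flips: (1,1)

Answer: .W....
.W....
.WWWW.
..BBBB
.....B
.....B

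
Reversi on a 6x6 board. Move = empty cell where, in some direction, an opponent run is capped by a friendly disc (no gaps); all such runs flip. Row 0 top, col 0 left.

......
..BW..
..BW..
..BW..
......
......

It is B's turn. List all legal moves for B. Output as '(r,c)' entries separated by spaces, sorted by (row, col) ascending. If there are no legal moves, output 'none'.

Answer: (0,4) (1,4) (2,4) (3,4) (4,4)

Derivation:
(0,2): no bracket -> illegal
(0,3): no bracket -> illegal
(0,4): flips 1 -> legal
(1,4): flips 2 -> legal
(2,4): flips 1 -> legal
(3,4): flips 2 -> legal
(4,2): no bracket -> illegal
(4,3): no bracket -> illegal
(4,4): flips 1 -> legal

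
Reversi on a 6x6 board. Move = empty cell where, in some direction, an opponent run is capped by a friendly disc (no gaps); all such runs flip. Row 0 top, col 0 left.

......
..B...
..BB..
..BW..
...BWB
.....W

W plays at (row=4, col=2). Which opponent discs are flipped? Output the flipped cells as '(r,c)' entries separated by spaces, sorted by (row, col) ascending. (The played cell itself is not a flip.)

Answer: (4,3)

Derivation:
Dir NW: first cell '.' (not opp) -> no flip
Dir N: opp run (3,2) (2,2) (1,2), next='.' -> no flip
Dir NE: first cell 'W' (not opp) -> no flip
Dir W: first cell '.' (not opp) -> no flip
Dir E: opp run (4,3) capped by W -> flip
Dir SW: first cell '.' (not opp) -> no flip
Dir S: first cell '.' (not opp) -> no flip
Dir SE: first cell '.' (not opp) -> no flip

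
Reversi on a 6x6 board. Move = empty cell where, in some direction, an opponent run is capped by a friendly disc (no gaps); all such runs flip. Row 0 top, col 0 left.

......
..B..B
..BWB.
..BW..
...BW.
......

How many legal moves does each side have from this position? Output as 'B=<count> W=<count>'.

Answer: B=6 W=8

Derivation:
-- B to move --
(1,3): flips 2 -> legal
(1,4): flips 1 -> legal
(3,4): flips 2 -> legal
(3,5): no bracket -> illegal
(4,2): flips 1 -> legal
(4,5): flips 1 -> legal
(5,3): no bracket -> illegal
(5,4): no bracket -> illegal
(5,5): flips 2 -> legal
B mobility = 6
-- W to move --
(0,1): flips 1 -> legal
(0,2): no bracket -> illegal
(0,3): no bracket -> illegal
(0,4): no bracket -> illegal
(0,5): no bracket -> illegal
(1,1): flips 1 -> legal
(1,3): no bracket -> illegal
(1,4): no bracket -> illegal
(2,1): flips 1 -> legal
(2,5): flips 1 -> legal
(3,1): flips 1 -> legal
(3,4): no bracket -> illegal
(3,5): no bracket -> illegal
(4,1): flips 1 -> legal
(4,2): flips 1 -> legal
(5,2): no bracket -> illegal
(5,3): flips 1 -> legal
(5,4): no bracket -> illegal
W mobility = 8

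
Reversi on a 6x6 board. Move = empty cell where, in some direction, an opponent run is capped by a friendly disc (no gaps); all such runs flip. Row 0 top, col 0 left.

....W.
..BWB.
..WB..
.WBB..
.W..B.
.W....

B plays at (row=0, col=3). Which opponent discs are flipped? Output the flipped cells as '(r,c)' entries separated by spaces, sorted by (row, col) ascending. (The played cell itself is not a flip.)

Answer: (1,3)

Derivation:
Dir NW: edge -> no flip
Dir N: edge -> no flip
Dir NE: edge -> no flip
Dir W: first cell '.' (not opp) -> no flip
Dir E: opp run (0,4), next='.' -> no flip
Dir SW: first cell 'B' (not opp) -> no flip
Dir S: opp run (1,3) capped by B -> flip
Dir SE: first cell 'B' (not opp) -> no flip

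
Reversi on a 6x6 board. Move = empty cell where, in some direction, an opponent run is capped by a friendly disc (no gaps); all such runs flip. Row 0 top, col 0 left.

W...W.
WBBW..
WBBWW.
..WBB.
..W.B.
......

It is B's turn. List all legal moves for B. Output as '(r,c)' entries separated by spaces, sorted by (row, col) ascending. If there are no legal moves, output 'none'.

Answer: (0,3) (1,4) (1,5) (2,5) (3,1) (4,3) (5,1) (5,2)

Derivation:
(0,1): no bracket -> illegal
(0,2): no bracket -> illegal
(0,3): flips 2 -> legal
(0,5): no bracket -> illegal
(1,4): flips 2 -> legal
(1,5): flips 1 -> legal
(2,5): flips 2 -> legal
(3,0): no bracket -> illegal
(3,1): flips 1 -> legal
(3,5): no bracket -> illegal
(4,1): no bracket -> illegal
(4,3): flips 1 -> legal
(5,1): flips 1 -> legal
(5,2): flips 2 -> legal
(5,3): no bracket -> illegal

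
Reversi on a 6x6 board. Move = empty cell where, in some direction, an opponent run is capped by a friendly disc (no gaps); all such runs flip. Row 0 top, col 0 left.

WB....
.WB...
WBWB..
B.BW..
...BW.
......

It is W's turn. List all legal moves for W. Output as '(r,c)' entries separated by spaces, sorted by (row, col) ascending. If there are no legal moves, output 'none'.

Answer: (0,2) (1,3) (2,4) (3,1) (4,0) (4,2) (5,3)

Derivation:
(0,2): flips 2 -> legal
(0,3): no bracket -> illegal
(1,0): no bracket -> illegal
(1,3): flips 2 -> legal
(1,4): no bracket -> illegal
(2,4): flips 1 -> legal
(3,1): flips 2 -> legal
(3,4): no bracket -> illegal
(4,0): flips 1 -> legal
(4,1): no bracket -> illegal
(4,2): flips 2 -> legal
(5,2): no bracket -> illegal
(5,3): flips 1 -> legal
(5,4): no bracket -> illegal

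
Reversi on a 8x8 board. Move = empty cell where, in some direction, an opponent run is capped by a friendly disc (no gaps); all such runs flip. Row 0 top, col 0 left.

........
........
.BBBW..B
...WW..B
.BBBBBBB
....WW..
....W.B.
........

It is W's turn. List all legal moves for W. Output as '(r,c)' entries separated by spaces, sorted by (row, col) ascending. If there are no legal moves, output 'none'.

Answer: (1,1) (1,2) (1,3) (2,0) (3,2) (3,5) (3,6) (5,1) (5,2) (5,3) (5,6) (7,7)

Derivation:
(1,0): no bracket -> illegal
(1,1): flips 1 -> legal
(1,2): flips 1 -> legal
(1,3): flips 1 -> legal
(1,4): no bracket -> illegal
(1,6): no bracket -> illegal
(1,7): no bracket -> illegal
(2,0): flips 3 -> legal
(2,6): no bracket -> illegal
(3,0): no bracket -> illegal
(3,1): no bracket -> illegal
(3,2): flips 1 -> legal
(3,5): flips 1 -> legal
(3,6): flips 1 -> legal
(4,0): no bracket -> illegal
(5,0): no bracket -> illegal
(5,1): flips 1 -> legal
(5,2): flips 1 -> legal
(5,3): flips 1 -> legal
(5,6): flips 1 -> legal
(5,7): no bracket -> illegal
(6,5): no bracket -> illegal
(6,7): no bracket -> illegal
(7,5): no bracket -> illegal
(7,6): no bracket -> illegal
(7,7): flips 1 -> legal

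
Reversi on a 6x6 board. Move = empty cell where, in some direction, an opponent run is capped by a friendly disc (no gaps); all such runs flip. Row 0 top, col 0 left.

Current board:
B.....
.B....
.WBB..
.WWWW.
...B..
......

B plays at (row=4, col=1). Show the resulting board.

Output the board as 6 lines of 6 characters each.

Place B at (4,1); scan 8 dirs for brackets.
Dir NW: first cell '.' (not opp) -> no flip
Dir N: opp run (3,1) (2,1) capped by B -> flip
Dir NE: opp run (3,2) capped by B -> flip
Dir W: first cell '.' (not opp) -> no flip
Dir E: first cell '.' (not opp) -> no flip
Dir SW: first cell '.' (not opp) -> no flip
Dir S: first cell '.' (not opp) -> no flip
Dir SE: first cell '.' (not opp) -> no flip
All flips: (2,1) (3,1) (3,2)

Answer: B.....
.B....
.BBB..
.BBWW.
.B.B..
......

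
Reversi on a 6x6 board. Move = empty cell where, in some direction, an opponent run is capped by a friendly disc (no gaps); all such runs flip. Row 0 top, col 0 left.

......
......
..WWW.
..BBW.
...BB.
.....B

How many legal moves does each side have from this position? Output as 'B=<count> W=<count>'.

-- B to move --
(1,1): flips 1 -> legal
(1,2): flips 1 -> legal
(1,3): flips 1 -> legal
(1,4): flips 3 -> legal
(1,5): flips 1 -> legal
(2,1): no bracket -> illegal
(2,5): flips 1 -> legal
(3,1): no bracket -> illegal
(3,5): flips 1 -> legal
(4,5): no bracket -> illegal
B mobility = 7
-- W to move --
(2,1): no bracket -> illegal
(3,1): flips 2 -> legal
(3,5): no bracket -> illegal
(4,1): flips 1 -> legal
(4,2): flips 2 -> legal
(4,5): no bracket -> illegal
(5,2): flips 1 -> legal
(5,3): flips 2 -> legal
(5,4): flips 1 -> legal
W mobility = 6

Answer: B=7 W=6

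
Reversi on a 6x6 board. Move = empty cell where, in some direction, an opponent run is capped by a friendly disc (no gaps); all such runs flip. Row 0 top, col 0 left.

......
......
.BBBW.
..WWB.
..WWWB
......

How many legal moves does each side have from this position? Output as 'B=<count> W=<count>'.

-- B to move --
(1,3): no bracket -> illegal
(1,4): flips 1 -> legal
(1,5): no bracket -> illegal
(2,5): flips 1 -> legal
(3,1): flips 2 -> legal
(3,5): no bracket -> illegal
(4,1): flips 4 -> legal
(5,1): no bracket -> illegal
(5,2): flips 3 -> legal
(5,3): flips 2 -> legal
(5,4): flips 3 -> legal
(5,5): flips 2 -> legal
B mobility = 8
-- W to move --
(1,0): flips 1 -> legal
(1,1): flips 1 -> legal
(1,2): flips 1 -> legal
(1,3): flips 1 -> legal
(1,4): flips 1 -> legal
(2,0): flips 3 -> legal
(2,5): flips 1 -> legal
(3,0): no bracket -> illegal
(3,1): no bracket -> illegal
(3,5): flips 1 -> legal
(5,4): no bracket -> illegal
(5,5): no bracket -> illegal
W mobility = 8

Answer: B=8 W=8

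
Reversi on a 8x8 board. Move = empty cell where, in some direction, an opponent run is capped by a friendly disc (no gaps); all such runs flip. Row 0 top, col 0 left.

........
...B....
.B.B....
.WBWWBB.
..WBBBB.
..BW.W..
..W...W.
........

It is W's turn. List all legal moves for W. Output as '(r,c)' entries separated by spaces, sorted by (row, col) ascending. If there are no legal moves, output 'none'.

(0,2): no bracket -> illegal
(0,3): flips 2 -> legal
(0,4): no bracket -> illegal
(1,0): no bracket -> illegal
(1,1): flips 1 -> legal
(1,2): flips 1 -> legal
(1,4): no bracket -> illegal
(2,0): no bracket -> illegal
(2,2): flips 1 -> legal
(2,4): no bracket -> illegal
(2,5): flips 2 -> legal
(2,6): flips 2 -> legal
(2,7): no bracket -> illegal
(3,0): no bracket -> illegal
(3,7): flips 3 -> legal
(4,1): no bracket -> illegal
(4,7): flips 4 -> legal
(5,1): flips 1 -> legal
(5,4): flips 1 -> legal
(5,6): flips 1 -> legal
(5,7): no bracket -> illegal
(6,1): flips 2 -> legal
(6,3): no bracket -> illegal

Answer: (0,3) (1,1) (1,2) (2,2) (2,5) (2,6) (3,7) (4,7) (5,1) (5,4) (5,6) (6,1)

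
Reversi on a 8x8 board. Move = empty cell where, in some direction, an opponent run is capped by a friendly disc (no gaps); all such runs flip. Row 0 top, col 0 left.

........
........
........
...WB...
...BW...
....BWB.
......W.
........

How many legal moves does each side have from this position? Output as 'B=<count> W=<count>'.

Answer: B=4 W=7

Derivation:
-- B to move --
(2,2): no bracket -> illegal
(2,3): flips 1 -> legal
(2,4): no bracket -> illegal
(3,2): flips 1 -> legal
(3,5): no bracket -> illegal
(4,2): no bracket -> illegal
(4,5): flips 1 -> legal
(4,6): no bracket -> illegal
(5,3): no bracket -> illegal
(5,7): no bracket -> illegal
(6,4): no bracket -> illegal
(6,5): no bracket -> illegal
(6,7): no bracket -> illegal
(7,5): no bracket -> illegal
(7,6): flips 1 -> legal
(7,7): no bracket -> illegal
B mobility = 4
-- W to move --
(2,3): no bracket -> illegal
(2,4): flips 1 -> legal
(2,5): no bracket -> illegal
(3,2): no bracket -> illegal
(3,5): flips 1 -> legal
(4,2): flips 1 -> legal
(4,5): no bracket -> illegal
(4,6): flips 1 -> legal
(4,7): no bracket -> illegal
(5,2): no bracket -> illegal
(5,3): flips 2 -> legal
(5,7): flips 1 -> legal
(6,3): no bracket -> illegal
(6,4): flips 1 -> legal
(6,5): no bracket -> illegal
(6,7): no bracket -> illegal
W mobility = 7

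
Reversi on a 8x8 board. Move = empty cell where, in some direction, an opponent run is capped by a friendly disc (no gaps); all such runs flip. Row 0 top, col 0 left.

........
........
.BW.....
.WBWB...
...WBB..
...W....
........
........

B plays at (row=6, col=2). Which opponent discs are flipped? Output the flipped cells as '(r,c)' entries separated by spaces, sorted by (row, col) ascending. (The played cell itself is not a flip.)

Answer: (5,3)

Derivation:
Dir NW: first cell '.' (not opp) -> no flip
Dir N: first cell '.' (not opp) -> no flip
Dir NE: opp run (5,3) capped by B -> flip
Dir W: first cell '.' (not opp) -> no flip
Dir E: first cell '.' (not opp) -> no flip
Dir SW: first cell '.' (not opp) -> no flip
Dir S: first cell '.' (not opp) -> no flip
Dir SE: first cell '.' (not opp) -> no flip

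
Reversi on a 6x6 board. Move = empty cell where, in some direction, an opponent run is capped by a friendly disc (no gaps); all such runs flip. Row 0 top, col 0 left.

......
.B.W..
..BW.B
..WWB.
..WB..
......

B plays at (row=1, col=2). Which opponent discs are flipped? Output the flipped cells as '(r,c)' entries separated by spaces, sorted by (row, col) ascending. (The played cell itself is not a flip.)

Answer: (2,3)

Derivation:
Dir NW: first cell '.' (not opp) -> no flip
Dir N: first cell '.' (not opp) -> no flip
Dir NE: first cell '.' (not opp) -> no flip
Dir W: first cell 'B' (not opp) -> no flip
Dir E: opp run (1,3), next='.' -> no flip
Dir SW: first cell '.' (not opp) -> no flip
Dir S: first cell 'B' (not opp) -> no flip
Dir SE: opp run (2,3) capped by B -> flip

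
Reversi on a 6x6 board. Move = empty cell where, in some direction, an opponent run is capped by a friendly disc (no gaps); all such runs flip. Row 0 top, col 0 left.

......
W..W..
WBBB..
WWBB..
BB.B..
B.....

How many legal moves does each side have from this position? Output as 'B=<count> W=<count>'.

Answer: B=3 W=8

Derivation:
-- B to move --
(0,0): flips 3 -> legal
(0,1): no bracket -> illegal
(0,2): no bracket -> illegal
(0,3): flips 1 -> legal
(0,4): flips 1 -> legal
(1,1): no bracket -> illegal
(1,2): no bracket -> illegal
(1,4): no bracket -> illegal
(2,4): no bracket -> illegal
(4,2): no bracket -> illegal
B mobility = 3
-- W to move --
(1,1): flips 1 -> legal
(1,2): flips 1 -> legal
(1,4): no bracket -> illegal
(2,4): flips 3 -> legal
(3,4): flips 2 -> legal
(4,2): no bracket -> illegal
(4,4): no bracket -> illegal
(5,1): flips 1 -> legal
(5,2): flips 1 -> legal
(5,3): flips 3 -> legal
(5,4): flips 3 -> legal
W mobility = 8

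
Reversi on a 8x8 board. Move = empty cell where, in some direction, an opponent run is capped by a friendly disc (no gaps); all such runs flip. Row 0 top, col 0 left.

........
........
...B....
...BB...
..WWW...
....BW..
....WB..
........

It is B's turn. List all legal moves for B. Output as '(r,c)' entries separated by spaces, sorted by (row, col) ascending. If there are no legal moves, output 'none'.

(3,1): no bracket -> illegal
(3,2): flips 1 -> legal
(3,5): no bracket -> illegal
(4,1): no bracket -> illegal
(4,5): flips 1 -> legal
(4,6): no bracket -> illegal
(5,1): flips 1 -> legal
(5,2): flips 1 -> legal
(5,3): flips 1 -> legal
(5,6): flips 1 -> legal
(6,3): flips 1 -> legal
(6,6): flips 2 -> legal
(7,3): no bracket -> illegal
(7,4): flips 1 -> legal
(7,5): no bracket -> illegal

Answer: (3,2) (4,5) (5,1) (5,2) (5,3) (5,6) (6,3) (6,6) (7,4)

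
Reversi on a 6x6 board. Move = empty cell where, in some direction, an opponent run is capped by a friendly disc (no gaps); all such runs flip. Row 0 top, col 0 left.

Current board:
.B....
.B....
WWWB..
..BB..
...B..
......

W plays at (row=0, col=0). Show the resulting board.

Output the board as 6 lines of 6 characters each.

Answer: WB....
.W....
WWWB..
..BB..
...B..
......

Derivation:
Place W at (0,0); scan 8 dirs for brackets.
Dir NW: edge -> no flip
Dir N: edge -> no flip
Dir NE: edge -> no flip
Dir W: edge -> no flip
Dir E: opp run (0,1), next='.' -> no flip
Dir SW: edge -> no flip
Dir S: first cell '.' (not opp) -> no flip
Dir SE: opp run (1,1) capped by W -> flip
All flips: (1,1)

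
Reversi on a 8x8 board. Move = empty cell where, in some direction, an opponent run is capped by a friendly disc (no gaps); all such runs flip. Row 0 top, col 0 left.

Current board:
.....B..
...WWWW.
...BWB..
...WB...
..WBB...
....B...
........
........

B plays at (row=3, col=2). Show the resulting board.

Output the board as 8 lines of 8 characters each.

Answer: .....B..
...WWWW.
...BWB..
..BBB...
..WBB...
....B...
........
........

Derivation:
Place B at (3,2); scan 8 dirs for brackets.
Dir NW: first cell '.' (not opp) -> no flip
Dir N: first cell '.' (not opp) -> no flip
Dir NE: first cell 'B' (not opp) -> no flip
Dir W: first cell '.' (not opp) -> no flip
Dir E: opp run (3,3) capped by B -> flip
Dir SW: first cell '.' (not opp) -> no flip
Dir S: opp run (4,2), next='.' -> no flip
Dir SE: first cell 'B' (not opp) -> no flip
All flips: (3,3)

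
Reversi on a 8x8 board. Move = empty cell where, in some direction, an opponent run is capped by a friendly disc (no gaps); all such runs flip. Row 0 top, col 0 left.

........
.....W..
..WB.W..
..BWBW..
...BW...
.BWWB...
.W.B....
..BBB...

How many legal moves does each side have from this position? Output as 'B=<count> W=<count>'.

-- B to move --
(0,4): no bracket -> illegal
(0,5): no bracket -> illegal
(0,6): no bracket -> illegal
(1,1): no bracket -> illegal
(1,2): flips 1 -> legal
(1,3): no bracket -> illegal
(1,4): no bracket -> illegal
(1,6): flips 1 -> legal
(2,1): flips 1 -> legal
(2,4): no bracket -> illegal
(2,6): no bracket -> illegal
(3,1): no bracket -> illegal
(3,6): flips 1 -> legal
(4,1): flips 1 -> legal
(4,2): no bracket -> illegal
(4,5): flips 1 -> legal
(4,6): no bracket -> illegal
(5,0): flips 1 -> legal
(5,5): no bracket -> illegal
(6,0): no bracket -> illegal
(6,2): no bracket -> illegal
(6,4): no bracket -> illegal
(7,0): flips 2 -> legal
(7,1): flips 1 -> legal
B mobility = 9
-- W to move --
(1,2): no bracket -> illegal
(1,3): flips 1 -> legal
(1,4): no bracket -> illegal
(2,1): no bracket -> illegal
(2,4): flips 2 -> legal
(3,1): flips 1 -> legal
(4,0): no bracket -> illegal
(4,1): flips 1 -> legal
(4,2): flips 2 -> legal
(4,5): no bracket -> illegal
(5,0): flips 1 -> legal
(5,5): flips 1 -> legal
(6,0): no bracket -> illegal
(6,2): no bracket -> illegal
(6,4): flips 1 -> legal
(6,5): no bracket -> illegal
(7,1): no bracket -> illegal
(7,5): no bracket -> illegal
W mobility = 8

Answer: B=9 W=8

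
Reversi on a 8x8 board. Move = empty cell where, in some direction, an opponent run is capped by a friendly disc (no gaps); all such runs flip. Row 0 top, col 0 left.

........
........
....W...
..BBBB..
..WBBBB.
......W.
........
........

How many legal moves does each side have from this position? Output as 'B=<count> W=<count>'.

-- B to move --
(1,3): flips 1 -> legal
(1,4): flips 1 -> legal
(1,5): flips 1 -> legal
(2,3): no bracket -> illegal
(2,5): no bracket -> illegal
(3,1): no bracket -> illegal
(4,1): flips 1 -> legal
(4,7): no bracket -> illegal
(5,1): flips 1 -> legal
(5,2): flips 1 -> legal
(5,3): no bracket -> illegal
(5,5): no bracket -> illegal
(5,7): no bracket -> illegal
(6,5): no bracket -> illegal
(6,6): flips 1 -> legal
(6,7): flips 1 -> legal
B mobility = 8
-- W to move --
(2,1): no bracket -> illegal
(2,2): flips 1 -> legal
(2,3): flips 2 -> legal
(2,5): no bracket -> illegal
(2,6): no bracket -> illegal
(3,1): no bracket -> illegal
(3,6): flips 1 -> legal
(3,7): no bracket -> illegal
(4,1): no bracket -> illegal
(4,7): flips 4 -> legal
(5,2): no bracket -> illegal
(5,3): no bracket -> illegal
(5,4): flips 2 -> legal
(5,5): no bracket -> illegal
(5,7): flips 2 -> legal
W mobility = 6

Answer: B=8 W=6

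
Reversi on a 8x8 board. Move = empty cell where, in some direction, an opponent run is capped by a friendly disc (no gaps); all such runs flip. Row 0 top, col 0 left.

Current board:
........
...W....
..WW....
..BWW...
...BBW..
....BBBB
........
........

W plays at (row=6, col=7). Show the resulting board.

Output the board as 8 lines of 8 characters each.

Answer: ........
...W....
..WW....
..BWW...
...BBW..
....BBWB
.......W
........

Derivation:
Place W at (6,7); scan 8 dirs for brackets.
Dir NW: opp run (5,6) capped by W -> flip
Dir N: opp run (5,7), next='.' -> no flip
Dir NE: edge -> no flip
Dir W: first cell '.' (not opp) -> no flip
Dir E: edge -> no flip
Dir SW: first cell '.' (not opp) -> no flip
Dir S: first cell '.' (not opp) -> no flip
Dir SE: edge -> no flip
All flips: (5,6)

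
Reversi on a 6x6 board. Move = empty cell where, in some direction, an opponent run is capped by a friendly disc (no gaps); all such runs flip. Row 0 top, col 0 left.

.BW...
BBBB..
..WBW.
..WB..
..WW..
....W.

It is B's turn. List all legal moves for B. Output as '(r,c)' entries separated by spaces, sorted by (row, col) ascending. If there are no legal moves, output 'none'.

Answer: (0,3) (1,5) (2,1) (2,5) (3,1) (3,5) (4,1) (5,1) (5,2) (5,3)

Derivation:
(0,3): flips 1 -> legal
(1,4): no bracket -> illegal
(1,5): flips 1 -> legal
(2,1): flips 1 -> legal
(2,5): flips 1 -> legal
(3,1): flips 2 -> legal
(3,4): no bracket -> illegal
(3,5): flips 1 -> legal
(4,1): flips 1 -> legal
(4,4): no bracket -> illegal
(4,5): no bracket -> illegal
(5,1): flips 1 -> legal
(5,2): flips 3 -> legal
(5,3): flips 1 -> legal
(5,5): no bracket -> illegal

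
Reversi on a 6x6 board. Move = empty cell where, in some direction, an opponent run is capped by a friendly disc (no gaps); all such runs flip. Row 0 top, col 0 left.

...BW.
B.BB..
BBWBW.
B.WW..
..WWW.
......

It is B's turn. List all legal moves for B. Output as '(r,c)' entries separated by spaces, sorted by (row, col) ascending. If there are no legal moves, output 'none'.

(0,5): flips 1 -> legal
(1,1): no bracket -> illegal
(1,4): no bracket -> illegal
(1,5): no bracket -> illegal
(2,5): flips 1 -> legal
(3,1): flips 1 -> legal
(3,4): no bracket -> illegal
(3,5): flips 1 -> legal
(4,1): flips 1 -> legal
(4,5): no bracket -> illegal
(5,1): no bracket -> illegal
(5,2): flips 3 -> legal
(5,3): flips 2 -> legal
(5,4): flips 2 -> legal
(5,5): no bracket -> illegal

Answer: (0,5) (2,5) (3,1) (3,5) (4,1) (5,2) (5,3) (5,4)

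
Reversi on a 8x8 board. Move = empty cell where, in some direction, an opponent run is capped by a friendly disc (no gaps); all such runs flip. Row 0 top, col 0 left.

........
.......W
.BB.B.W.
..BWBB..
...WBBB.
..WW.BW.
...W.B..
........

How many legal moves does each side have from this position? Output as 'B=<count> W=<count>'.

-- B to move --
(0,6): no bracket -> illegal
(0,7): no bracket -> illegal
(1,5): no bracket -> illegal
(1,6): no bracket -> illegal
(2,3): no bracket -> illegal
(2,5): no bracket -> illegal
(2,7): no bracket -> illegal
(3,6): no bracket -> illegal
(3,7): no bracket -> illegal
(4,1): no bracket -> illegal
(4,2): flips 2 -> legal
(4,7): flips 1 -> legal
(5,1): no bracket -> illegal
(5,4): flips 1 -> legal
(5,7): flips 1 -> legal
(6,1): flips 2 -> legal
(6,2): flips 1 -> legal
(6,4): no bracket -> illegal
(6,6): flips 1 -> legal
(6,7): flips 1 -> legal
(7,2): no bracket -> illegal
(7,3): no bracket -> illegal
(7,4): no bracket -> illegal
B mobility = 8
-- W to move --
(1,0): flips 2 -> legal
(1,1): flips 1 -> legal
(1,2): no bracket -> illegal
(1,3): no bracket -> illegal
(1,4): no bracket -> illegal
(1,5): flips 1 -> legal
(2,0): no bracket -> illegal
(2,3): flips 2 -> legal
(2,5): flips 1 -> legal
(3,0): no bracket -> illegal
(3,1): flips 1 -> legal
(3,6): flips 3 -> legal
(3,7): no bracket -> illegal
(4,1): no bracket -> illegal
(4,2): no bracket -> illegal
(4,7): flips 3 -> legal
(5,4): flips 1 -> legal
(5,7): no bracket -> illegal
(6,4): no bracket -> illegal
(6,6): flips 2 -> legal
(7,4): flips 1 -> legal
(7,5): no bracket -> illegal
(7,6): no bracket -> illegal
W mobility = 11

Answer: B=8 W=11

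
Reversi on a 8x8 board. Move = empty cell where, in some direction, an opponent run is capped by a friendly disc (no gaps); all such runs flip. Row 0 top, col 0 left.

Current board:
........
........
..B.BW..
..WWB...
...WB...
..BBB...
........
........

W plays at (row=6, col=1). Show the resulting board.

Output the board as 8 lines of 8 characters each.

Answer: ........
........
..B.BW..
..WWB...
...WB...
..WBB...
.W......
........

Derivation:
Place W at (6,1); scan 8 dirs for brackets.
Dir NW: first cell '.' (not opp) -> no flip
Dir N: first cell '.' (not opp) -> no flip
Dir NE: opp run (5,2) capped by W -> flip
Dir W: first cell '.' (not opp) -> no flip
Dir E: first cell '.' (not opp) -> no flip
Dir SW: first cell '.' (not opp) -> no flip
Dir S: first cell '.' (not opp) -> no flip
Dir SE: first cell '.' (not opp) -> no flip
All flips: (5,2)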